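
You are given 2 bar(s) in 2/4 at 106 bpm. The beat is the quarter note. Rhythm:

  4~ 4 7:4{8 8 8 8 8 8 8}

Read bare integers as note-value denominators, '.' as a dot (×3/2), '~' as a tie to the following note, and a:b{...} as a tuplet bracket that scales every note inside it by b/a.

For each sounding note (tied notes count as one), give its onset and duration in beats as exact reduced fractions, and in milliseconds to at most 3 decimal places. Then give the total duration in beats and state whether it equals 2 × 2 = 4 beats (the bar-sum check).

1) 0.0ms=0b +1132.075ms=2b
2) 1132.075ms=2b +161.725ms=2/7b
3) 1293.801ms=16/7b +161.725ms=2/7b
4) 1455.526ms=18/7b +161.725ms=2/7b
5) 1617.251ms=20/7b +161.725ms=2/7b
6) 1778.976ms=22/7b +161.725ms=2/7b
7) 1940.701ms=24/7b +161.725ms=2/7b
8) 2102.426ms=26/7b +161.725ms=2/7b
Σ=4b of 4 (106bpm 2/4) — PASS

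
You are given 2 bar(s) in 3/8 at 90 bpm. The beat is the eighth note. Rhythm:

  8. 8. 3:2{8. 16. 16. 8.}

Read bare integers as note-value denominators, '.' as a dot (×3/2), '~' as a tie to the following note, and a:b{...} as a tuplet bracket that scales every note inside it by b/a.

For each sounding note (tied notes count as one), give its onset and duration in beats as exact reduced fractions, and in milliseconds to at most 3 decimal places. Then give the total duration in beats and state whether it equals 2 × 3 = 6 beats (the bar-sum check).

1) 0.0ms=0b +1000.0ms=3/2b
2) 1000.0ms=3/2b +1000.0ms=3/2b
3) 2000.0ms=3b +666.667ms=1b
4) 2666.667ms=4b +333.333ms=1/2b
5) 3000.0ms=9/2b +333.333ms=1/2b
6) 3333.333ms=5b +666.667ms=1b
Σ=6b of 6 (90bpm 3/8) — PASS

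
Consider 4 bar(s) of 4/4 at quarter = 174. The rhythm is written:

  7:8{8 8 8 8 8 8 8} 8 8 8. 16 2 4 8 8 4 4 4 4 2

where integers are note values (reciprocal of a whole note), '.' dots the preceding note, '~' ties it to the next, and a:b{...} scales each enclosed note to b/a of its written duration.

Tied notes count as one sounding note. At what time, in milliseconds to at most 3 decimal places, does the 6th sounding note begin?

1. 0.0ms @ 0 + 197.044ms (4/7)
2. 197.044ms @ 4/7 + 197.044ms (4/7)
3. 394.089ms @ 8/7 + 197.044ms (4/7)
4. 591.133ms @ 12/7 + 197.044ms (4/7)
5. 788.177ms @ 16/7 + 197.044ms (4/7)
6. 985.222ms @ 20/7 + 197.044ms (4/7)
7. 1182.266ms @ 24/7 + 197.044ms (4/7)
8. 1379.31ms @ 4 + 172.414ms (1/2)
9. 1551.724ms @ 9/2 + 172.414ms (1/2)
10. 1724.138ms @ 5 + 258.621ms (3/4)
11. 1982.759ms @ 23/4 + 86.207ms (1/4)
12. 2068.966ms @ 6 + 689.655ms (2)
13. 2758.621ms @ 8 + 344.828ms (1)
14. 3103.448ms @ 9 + 172.414ms (1/2)
15. 3275.862ms @ 19/2 + 172.414ms (1/2)
16. 3448.276ms @ 10 + 344.828ms (1)
17. 3793.103ms @ 11 + 344.828ms (1)
18. 4137.931ms @ 12 + 344.828ms (1)
19. 4482.759ms @ 13 + 344.828ms (1)
20. 4827.586ms @ 14 + 689.655ms (2)

note 6 onset = 20/7b = 985.222ms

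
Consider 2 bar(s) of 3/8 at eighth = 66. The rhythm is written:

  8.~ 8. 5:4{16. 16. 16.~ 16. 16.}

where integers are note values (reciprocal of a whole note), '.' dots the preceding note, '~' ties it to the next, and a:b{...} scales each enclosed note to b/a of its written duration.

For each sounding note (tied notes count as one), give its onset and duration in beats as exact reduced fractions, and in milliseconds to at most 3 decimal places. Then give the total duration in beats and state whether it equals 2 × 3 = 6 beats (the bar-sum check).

1) 0.0ms=0b +2727.273ms=3b
2) 2727.273ms=3b +545.455ms=3/5b
3) 3272.727ms=18/5b +545.455ms=3/5b
4) 3818.182ms=21/5b +1090.909ms=6/5b
5) 4909.091ms=27/5b +545.455ms=3/5b
Σ=6b of 6 (66bpm 3/8) — PASS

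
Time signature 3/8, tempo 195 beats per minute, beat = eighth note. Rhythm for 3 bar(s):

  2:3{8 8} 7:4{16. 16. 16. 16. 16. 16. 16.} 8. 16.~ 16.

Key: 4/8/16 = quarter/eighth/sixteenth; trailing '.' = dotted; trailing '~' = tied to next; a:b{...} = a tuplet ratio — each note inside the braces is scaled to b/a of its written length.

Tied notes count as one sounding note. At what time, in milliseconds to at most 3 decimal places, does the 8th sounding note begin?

1. 0.0ms @ 0 + 461.538ms (3/2)
2. 461.538ms @ 3/2 + 461.538ms (3/2)
3. 923.077ms @ 3 + 131.868ms (3/7)
4. 1054.945ms @ 24/7 + 131.868ms (3/7)
5. 1186.813ms @ 27/7 + 131.868ms (3/7)
6. 1318.681ms @ 30/7 + 131.868ms (3/7)
7. 1450.549ms @ 33/7 + 131.868ms (3/7)
8. 1582.418ms @ 36/7 + 131.868ms (3/7)
9. 1714.286ms @ 39/7 + 131.868ms (3/7)
10. 1846.154ms @ 6 + 461.538ms (3/2)
11. 2307.692ms @ 15/2 + 461.538ms (3/2)

note 8 onset = 36/7b = 1582.418ms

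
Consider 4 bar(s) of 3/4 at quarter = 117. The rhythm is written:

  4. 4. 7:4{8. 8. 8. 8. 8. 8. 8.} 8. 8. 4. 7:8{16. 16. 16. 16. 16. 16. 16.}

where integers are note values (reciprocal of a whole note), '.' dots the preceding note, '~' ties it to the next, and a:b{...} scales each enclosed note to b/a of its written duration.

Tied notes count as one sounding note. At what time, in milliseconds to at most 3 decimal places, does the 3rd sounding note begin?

1. 0.0ms @ 0 + 769.231ms (3/2)
2. 769.231ms @ 3/2 + 769.231ms (3/2)
3. 1538.462ms @ 3 + 219.78ms (3/7)
4. 1758.242ms @ 24/7 + 219.78ms (3/7)
5. 1978.022ms @ 27/7 + 219.78ms (3/7)
6. 2197.802ms @ 30/7 + 219.78ms (3/7)
7. 2417.582ms @ 33/7 + 219.78ms (3/7)
8. 2637.363ms @ 36/7 + 219.78ms (3/7)
9. 2857.143ms @ 39/7 + 219.78ms (3/7)
10. 3076.923ms @ 6 + 384.615ms (3/4)
11. 3461.538ms @ 27/4 + 384.615ms (3/4)
12. 3846.154ms @ 15/2 + 769.231ms (3/2)
13. 4615.385ms @ 9 + 219.78ms (3/7)
14. 4835.165ms @ 66/7 + 219.78ms (3/7)
15. 5054.945ms @ 69/7 + 219.78ms (3/7)
16. 5274.725ms @ 72/7 + 219.78ms (3/7)
17. 5494.505ms @ 75/7 + 219.78ms (3/7)
18. 5714.286ms @ 78/7 + 219.78ms (3/7)
19. 5934.066ms @ 81/7 + 219.78ms (3/7)

note 3 onset = 3b = 1538.462ms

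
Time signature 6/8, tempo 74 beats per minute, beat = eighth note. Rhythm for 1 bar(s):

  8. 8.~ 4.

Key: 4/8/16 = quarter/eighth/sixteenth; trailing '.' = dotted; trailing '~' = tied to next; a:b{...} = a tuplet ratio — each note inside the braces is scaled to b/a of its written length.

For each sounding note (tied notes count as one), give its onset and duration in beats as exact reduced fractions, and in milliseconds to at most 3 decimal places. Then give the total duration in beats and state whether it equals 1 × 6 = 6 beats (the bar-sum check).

1) 0.0ms=0b +1216.216ms=3/2b
2) 1216.216ms=3/2b +3648.649ms=9/2b
Σ=6b of 6 (74bpm 6/8) — PASS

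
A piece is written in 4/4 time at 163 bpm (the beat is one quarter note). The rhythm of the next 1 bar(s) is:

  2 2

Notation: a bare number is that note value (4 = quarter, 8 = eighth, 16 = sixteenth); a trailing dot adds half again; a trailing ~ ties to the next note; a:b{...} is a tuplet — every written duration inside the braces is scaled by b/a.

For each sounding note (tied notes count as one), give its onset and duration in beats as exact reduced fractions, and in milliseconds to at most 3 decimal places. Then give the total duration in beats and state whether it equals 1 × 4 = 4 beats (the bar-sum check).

1) 0.0ms=0b +736.196ms=2b
2) 736.196ms=2b +736.196ms=2b
Σ=4b of 4 (163bpm 4/4) — PASS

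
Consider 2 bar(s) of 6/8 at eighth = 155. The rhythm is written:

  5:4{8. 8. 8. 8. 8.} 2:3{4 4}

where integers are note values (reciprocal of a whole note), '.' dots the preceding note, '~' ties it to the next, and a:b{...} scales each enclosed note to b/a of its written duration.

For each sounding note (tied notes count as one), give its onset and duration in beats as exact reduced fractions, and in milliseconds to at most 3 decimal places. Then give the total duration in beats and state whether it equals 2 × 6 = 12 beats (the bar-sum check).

1) 0.0ms=0b +464.516ms=6/5b
2) 464.516ms=6/5b +464.516ms=6/5b
3) 929.032ms=12/5b +464.516ms=6/5b
4) 1393.548ms=18/5b +464.516ms=6/5b
5) 1858.065ms=24/5b +464.516ms=6/5b
6) 2322.581ms=6b +1161.29ms=3b
7) 3483.871ms=9b +1161.29ms=3b
Σ=12b of 12 (155bpm 6/8) — PASS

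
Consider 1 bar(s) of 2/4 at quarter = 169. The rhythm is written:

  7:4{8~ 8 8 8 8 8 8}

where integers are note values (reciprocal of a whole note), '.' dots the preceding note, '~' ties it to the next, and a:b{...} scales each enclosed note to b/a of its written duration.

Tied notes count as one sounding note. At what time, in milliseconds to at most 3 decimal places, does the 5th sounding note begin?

1. 0.0ms @ 0 + 202.874ms (4/7)
2. 202.874ms @ 4/7 + 101.437ms (2/7)
3. 304.311ms @ 6/7 + 101.437ms (2/7)
4. 405.748ms @ 8/7 + 101.437ms (2/7)
5. 507.185ms @ 10/7 + 101.437ms (2/7)
6. 608.622ms @ 12/7 + 101.437ms (2/7)

note 5 onset = 10/7b = 507.185ms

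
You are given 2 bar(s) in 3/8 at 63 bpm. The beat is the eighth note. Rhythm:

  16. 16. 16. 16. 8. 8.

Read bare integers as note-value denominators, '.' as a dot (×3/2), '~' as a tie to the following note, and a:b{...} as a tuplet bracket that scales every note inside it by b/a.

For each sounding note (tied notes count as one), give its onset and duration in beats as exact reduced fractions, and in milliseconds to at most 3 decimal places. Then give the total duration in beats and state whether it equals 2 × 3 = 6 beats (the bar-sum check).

1) 0.0ms=0b +714.286ms=3/4b
2) 714.286ms=3/4b +714.286ms=3/4b
3) 1428.571ms=3/2b +714.286ms=3/4b
4) 2142.857ms=9/4b +714.286ms=3/4b
5) 2857.143ms=3b +1428.571ms=3/2b
6) 4285.714ms=9/2b +1428.571ms=3/2b
Σ=6b of 6 (63bpm 3/8) — PASS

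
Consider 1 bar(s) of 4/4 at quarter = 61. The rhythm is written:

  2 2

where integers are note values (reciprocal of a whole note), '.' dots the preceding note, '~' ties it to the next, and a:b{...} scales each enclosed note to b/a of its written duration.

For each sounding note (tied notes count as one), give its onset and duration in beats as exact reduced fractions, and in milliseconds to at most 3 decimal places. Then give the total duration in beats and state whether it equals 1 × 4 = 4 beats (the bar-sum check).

1) 0.0ms=0b +1967.213ms=2b
2) 1967.213ms=2b +1967.213ms=2b
Σ=4b of 4 (61bpm 4/4) — PASS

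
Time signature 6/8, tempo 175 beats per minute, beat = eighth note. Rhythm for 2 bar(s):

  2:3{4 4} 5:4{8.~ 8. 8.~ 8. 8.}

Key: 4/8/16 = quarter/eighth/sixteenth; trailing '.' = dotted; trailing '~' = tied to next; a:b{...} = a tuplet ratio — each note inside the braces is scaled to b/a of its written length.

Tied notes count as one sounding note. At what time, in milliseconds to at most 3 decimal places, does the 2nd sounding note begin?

1. 0.0ms @ 0 + 1028.571ms (3)
2. 1028.571ms @ 3 + 1028.571ms (3)
3. 2057.143ms @ 6 + 822.857ms (12/5)
4. 2880.0ms @ 42/5 + 822.857ms (12/5)
5. 3702.857ms @ 54/5 + 411.429ms (6/5)

note 2 onset = 3b = 1028.571ms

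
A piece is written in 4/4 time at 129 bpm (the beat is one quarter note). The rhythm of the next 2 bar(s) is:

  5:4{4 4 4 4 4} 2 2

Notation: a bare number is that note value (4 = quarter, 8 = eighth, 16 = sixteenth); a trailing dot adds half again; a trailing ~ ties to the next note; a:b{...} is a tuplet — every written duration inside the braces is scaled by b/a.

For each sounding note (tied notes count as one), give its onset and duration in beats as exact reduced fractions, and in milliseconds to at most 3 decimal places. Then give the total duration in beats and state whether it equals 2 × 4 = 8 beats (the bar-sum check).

1) 0.0ms=0b +372.093ms=4/5b
2) 372.093ms=4/5b +372.093ms=4/5b
3) 744.186ms=8/5b +372.093ms=4/5b
4) 1116.279ms=12/5b +372.093ms=4/5b
5) 1488.372ms=16/5b +372.093ms=4/5b
6) 1860.465ms=4b +930.233ms=2b
7) 2790.698ms=6b +930.233ms=2b
Σ=8b of 8 (129bpm 4/4) — PASS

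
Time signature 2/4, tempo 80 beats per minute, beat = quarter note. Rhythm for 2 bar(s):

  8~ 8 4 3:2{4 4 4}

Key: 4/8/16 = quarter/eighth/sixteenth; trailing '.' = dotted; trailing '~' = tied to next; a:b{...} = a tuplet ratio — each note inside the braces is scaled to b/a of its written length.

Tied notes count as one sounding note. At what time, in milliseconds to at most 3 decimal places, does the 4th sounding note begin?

1. 0.0ms @ 0 + 750.0ms (1)
2. 750.0ms @ 1 + 750.0ms (1)
3. 1500.0ms @ 2 + 500.0ms (2/3)
4. 2000.0ms @ 8/3 + 500.0ms (2/3)
5. 2500.0ms @ 10/3 + 500.0ms (2/3)

note 4 onset = 8/3b = 2000.0ms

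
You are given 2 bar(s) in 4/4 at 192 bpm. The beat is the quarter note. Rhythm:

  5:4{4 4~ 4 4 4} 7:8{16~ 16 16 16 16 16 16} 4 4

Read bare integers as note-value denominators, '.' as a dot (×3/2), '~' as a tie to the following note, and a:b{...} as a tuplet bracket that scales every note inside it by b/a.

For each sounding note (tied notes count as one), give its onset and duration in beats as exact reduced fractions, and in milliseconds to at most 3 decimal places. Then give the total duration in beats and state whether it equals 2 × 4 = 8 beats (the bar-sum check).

1) 0.0ms=0b +250.0ms=4/5b
2) 250.0ms=4/5b +500.0ms=8/5b
3) 750.0ms=12/5b +250.0ms=4/5b
4) 1000.0ms=16/5b +250.0ms=4/5b
5) 1250.0ms=4b +178.571ms=4/7b
6) 1428.571ms=32/7b +89.286ms=2/7b
7) 1517.857ms=34/7b +89.286ms=2/7b
8) 1607.143ms=36/7b +89.286ms=2/7b
9) 1696.429ms=38/7b +89.286ms=2/7b
10) 1785.714ms=40/7b +89.286ms=2/7b
11) 1875.0ms=6b +312.5ms=1b
12) 2187.5ms=7b +312.5ms=1b
Σ=8b of 8 (192bpm 4/4) — PASS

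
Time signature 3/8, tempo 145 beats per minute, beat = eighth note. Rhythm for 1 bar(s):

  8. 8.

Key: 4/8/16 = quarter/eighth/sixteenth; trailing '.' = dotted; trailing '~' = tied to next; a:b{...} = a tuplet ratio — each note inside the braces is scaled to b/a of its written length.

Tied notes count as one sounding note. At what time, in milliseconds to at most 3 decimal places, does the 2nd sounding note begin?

1. 0.0ms @ 0 + 620.69ms (3/2)
2. 620.69ms @ 3/2 + 620.69ms (3/2)

note 2 onset = 3/2b = 620.69ms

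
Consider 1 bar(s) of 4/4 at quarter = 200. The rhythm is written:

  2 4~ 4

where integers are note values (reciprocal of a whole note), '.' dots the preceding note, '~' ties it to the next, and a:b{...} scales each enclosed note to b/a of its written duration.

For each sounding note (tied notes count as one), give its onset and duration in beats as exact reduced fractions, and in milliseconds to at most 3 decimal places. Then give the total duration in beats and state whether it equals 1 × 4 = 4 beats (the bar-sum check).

1) 0.0ms=0b +600.0ms=2b
2) 600.0ms=2b +600.0ms=2b
Σ=4b of 4 (200bpm 4/4) — PASS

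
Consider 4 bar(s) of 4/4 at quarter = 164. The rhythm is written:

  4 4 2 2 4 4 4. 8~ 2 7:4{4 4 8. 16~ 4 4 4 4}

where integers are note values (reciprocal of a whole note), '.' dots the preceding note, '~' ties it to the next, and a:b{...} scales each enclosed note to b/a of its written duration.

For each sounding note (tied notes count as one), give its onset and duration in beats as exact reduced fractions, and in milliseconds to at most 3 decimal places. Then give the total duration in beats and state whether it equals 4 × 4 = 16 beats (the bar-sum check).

1) 0.0ms=0b +365.854ms=1b
2) 365.854ms=1b +365.854ms=1b
3) 731.707ms=2b +731.707ms=2b
4) 1463.415ms=4b +731.707ms=2b
5) 2195.122ms=6b +365.854ms=1b
6) 2560.976ms=7b +365.854ms=1b
7) 2926.829ms=8b +548.78ms=3/2b
8) 3475.61ms=19/2b +914.634ms=5/2b
9) 4390.244ms=12b +209.059ms=4/7b
10) 4599.303ms=88/7b +209.059ms=4/7b
11) 4808.362ms=92/7b +156.794ms=3/7b
12) 4965.157ms=95/7b +261.324ms=5/7b
13) 5226.481ms=100/7b +209.059ms=4/7b
14) 5435.54ms=104/7b +209.059ms=4/7b
15) 5644.599ms=108/7b +209.059ms=4/7b
Σ=16b of 16 (164bpm 4/4) — PASS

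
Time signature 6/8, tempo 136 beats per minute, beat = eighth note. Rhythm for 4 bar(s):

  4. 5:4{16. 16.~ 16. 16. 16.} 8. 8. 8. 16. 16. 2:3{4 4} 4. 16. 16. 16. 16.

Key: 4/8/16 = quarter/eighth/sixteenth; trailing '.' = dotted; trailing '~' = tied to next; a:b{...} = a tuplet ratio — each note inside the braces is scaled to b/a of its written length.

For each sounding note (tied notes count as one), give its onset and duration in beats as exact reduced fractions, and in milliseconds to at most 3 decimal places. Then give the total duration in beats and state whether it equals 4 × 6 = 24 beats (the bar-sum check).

1) 0.0ms=0b +1323.529ms=3b
2) 1323.529ms=3b +264.706ms=3/5b
3) 1588.235ms=18/5b +529.412ms=6/5b
4) 2117.647ms=24/5b +264.706ms=3/5b
5) 2382.353ms=27/5b +264.706ms=3/5b
6) 2647.059ms=6b +661.765ms=3/2b
7) 3308.824ms=15/2b +661.765ms=3/2b
8) 3970.588ms=9b +661.765ms=3/2b
9) 4632.353ms=21/2b +330.882ms=3/4b
10) 4963.235ms=45/4b +330.882ms=3/4b
11) 5294.118ms=12b +1323.529ms=3b
12) 6617.647ms=15b +1323.529ms=3b
13) 7941.176ms=18b +1323.529ms=3b
14) 9264.706ms=21b +330.882ms=3/4b
15) 9595.588ms=87/4b +330.882ms=3/4b
16) 9926.471ms=45/2b +330.882ms=3/4b
17) 10257.353ms=93/4b +330.882ms=3/4b
Σ=24b of 24 (136bpm 6/8) — PASS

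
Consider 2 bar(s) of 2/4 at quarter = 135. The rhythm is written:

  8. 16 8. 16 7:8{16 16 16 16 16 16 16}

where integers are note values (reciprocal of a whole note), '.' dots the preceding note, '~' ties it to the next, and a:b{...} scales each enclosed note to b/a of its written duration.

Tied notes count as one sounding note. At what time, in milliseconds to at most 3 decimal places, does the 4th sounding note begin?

note 4 onset = 7/4b = 777.778ms

1. 0.0ms @ 0 + 333.333ms (3/4)
2. 333.333ms @ 3/4 + 111.111ms (1/4)
3. 444.444ms @ 1 + 333.333ms (3/4)
4. 777.778ms @ 7/4 + 111.111ms (1/4)
5. 888.889ms @ 2 + 126.984ms (2/7)
6. 1015.873ms @ 16/7 + 126.984ms (2/7)
7. 1142.857ms @ 18/7 + 126.984ms (2/7)
8. 1269.841ms @ 20/7 + 126.984ms (2/7)
9. 1396.825ms @ 22/7 + 126.984ms (2/7)
10. 1523.81ms @ 24/7 + 126.984ms (2/7)
11. 1650.794ms @ 26/7 + 126.984ms (2/7)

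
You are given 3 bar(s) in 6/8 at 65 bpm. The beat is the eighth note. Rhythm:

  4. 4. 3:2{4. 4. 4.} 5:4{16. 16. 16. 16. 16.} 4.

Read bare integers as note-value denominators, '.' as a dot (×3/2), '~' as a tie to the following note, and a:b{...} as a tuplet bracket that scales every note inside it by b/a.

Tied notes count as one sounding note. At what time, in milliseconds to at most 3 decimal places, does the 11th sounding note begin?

note 11 onset = 15b = 13846.154ms

1. 0.0ms @ 0 + 2769.231ms (3)
2. 2769.231ms @ 3 + 2769.231ms (3)
3. 5538.462ms @ 6 + 1846.154ms (2)
4. 7384.615ms @ 8 + 1846.154ms (2)
5. 9230.769ms @ 10 + 1846.154ms (2)
6. 11076.923ms @ 12 + 553.846ms (3/5)
7. 11630.769ms @ 63/5 + 553.846ms (3/5)
8. 12184.615ms @ 66/5 + 553.846ms (3/5)
9. 12738.462ms @ 69/5 + 553.846ms (3/5)
10. 13292.308ms @ 72/5 + 553.846ms (3/5)
11. 13846.154ms @ 15 + 2769.231ms (3)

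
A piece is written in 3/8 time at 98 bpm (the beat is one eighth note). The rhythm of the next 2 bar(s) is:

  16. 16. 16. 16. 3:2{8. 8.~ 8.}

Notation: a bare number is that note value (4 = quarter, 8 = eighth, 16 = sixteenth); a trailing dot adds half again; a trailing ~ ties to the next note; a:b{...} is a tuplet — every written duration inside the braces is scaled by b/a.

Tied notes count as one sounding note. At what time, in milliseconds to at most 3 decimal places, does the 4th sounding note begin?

1. 0.0ms @ 0 + 459.184ms (3/4)
2. 459.184ms @ 3/4 + 459.184ms (3/4)
3. 918.367ms @ 3/2 + 459.184ms (3/4)
4. 1377.551ms @ 9/4 + 459.184ms (3/4)
5. 1836.735ms @ 3 + 612.245ms (1)
6. 2448.98ms @ 4 + 1224.49ms (2)

note 4 onset = 9/4b = 1377.551ms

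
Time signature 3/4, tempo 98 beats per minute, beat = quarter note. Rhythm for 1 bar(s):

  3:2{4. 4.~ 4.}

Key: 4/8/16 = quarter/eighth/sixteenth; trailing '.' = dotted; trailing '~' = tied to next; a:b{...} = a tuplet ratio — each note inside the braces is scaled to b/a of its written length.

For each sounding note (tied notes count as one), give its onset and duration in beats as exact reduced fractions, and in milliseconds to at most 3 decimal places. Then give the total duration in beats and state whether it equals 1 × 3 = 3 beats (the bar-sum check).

1) 0.0ms=0b +612.245ms=1b
2) 612.245ms=1b +1224.49ms=2b
Σ=3b of 3 (98bpm 3/4) — PASS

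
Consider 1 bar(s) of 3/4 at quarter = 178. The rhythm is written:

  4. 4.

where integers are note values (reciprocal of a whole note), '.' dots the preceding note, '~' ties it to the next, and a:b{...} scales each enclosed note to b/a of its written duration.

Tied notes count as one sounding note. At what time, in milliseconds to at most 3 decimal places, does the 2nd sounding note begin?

1. 0.0ms @ 0 + 505.618ms (3/2)
2. 505.618ms @ 3/2 + 505.618ms (3/2)

note 2 onset = 3/2b = 505.618ms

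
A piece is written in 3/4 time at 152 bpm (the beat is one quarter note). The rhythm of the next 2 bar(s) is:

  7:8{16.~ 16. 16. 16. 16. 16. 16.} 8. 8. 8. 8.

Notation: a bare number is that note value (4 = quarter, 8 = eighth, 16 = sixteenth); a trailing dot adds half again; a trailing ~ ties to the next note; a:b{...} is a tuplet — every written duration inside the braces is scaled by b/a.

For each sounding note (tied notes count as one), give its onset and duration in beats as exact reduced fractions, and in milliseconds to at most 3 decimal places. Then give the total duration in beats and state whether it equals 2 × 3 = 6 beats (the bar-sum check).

1) 0.0ms=0b +338.346ms=6/7b
2) 338.346ms=6/7b +169.173ms=3/7b
3) 507.519ms=9/7b +169.173ms=3/7b
4) 676.692ms=12/7b +169.173ms=3/7b
5) 845.865ms=15/7b +169.173ms=3/7b
6) 1015.038ms=18/7b +169.173ms=3/7b
7) 1184.211ms=3b +296.053ms=3/4b
8) 1480.263ms=15/4b +296.053ms=3/4b
9) 1776.316ms=9/2b +296.053ms=3/4b
10) 2072.368ms=21/4b +296.053ms=3/4b
Σ=6b of 6 (152bpm 3/4) — PASS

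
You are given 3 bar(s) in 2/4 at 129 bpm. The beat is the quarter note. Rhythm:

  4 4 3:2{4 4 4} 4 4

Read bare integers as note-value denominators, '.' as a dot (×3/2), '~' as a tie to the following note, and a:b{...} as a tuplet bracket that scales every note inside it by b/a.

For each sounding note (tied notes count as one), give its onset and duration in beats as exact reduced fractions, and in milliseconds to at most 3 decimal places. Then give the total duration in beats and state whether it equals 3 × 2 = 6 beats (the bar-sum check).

1) 0.0ms=0b +465.116ms=1b
2) 465.116ms=1b +465.116ms=1b
3) 930.233ms=2b +310.078ms=2/3b
4) 1240.31ms=8/3b +310.078ms=2/3b
5) 1550.388ms=10/3b +310.078ms=2/3b
6) 1860.465ms=4b +465.116ms=1b
7) 2325.581ms=5b +465.116ms=1b
Σ=6b of 6 (129bpm 2/4) — PASS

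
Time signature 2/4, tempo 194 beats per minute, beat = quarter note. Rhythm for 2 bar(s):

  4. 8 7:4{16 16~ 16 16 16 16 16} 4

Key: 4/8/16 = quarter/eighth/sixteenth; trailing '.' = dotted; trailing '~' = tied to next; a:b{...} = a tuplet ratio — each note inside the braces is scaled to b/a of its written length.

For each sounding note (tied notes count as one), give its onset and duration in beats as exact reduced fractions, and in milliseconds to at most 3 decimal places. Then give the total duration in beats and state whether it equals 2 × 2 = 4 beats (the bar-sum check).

1) 0.0ms=0b +463.918ms=3/2b
2) 463.918ms=3/2b +154.639ms=1/2b
3) 618.557ms=2b +44.183ms=1/7b
4) 662.739ms=15/7b +88.365ms=2/7b
5) 751.105ms=17/7b +44.183ms=1/7b
6) 795.287ms=18/7b +44.183ms=1/7b
7) 839.47ms=19/7b +44.183ms=1/7b
8) 883.652ms=20/7b +44.183ms=1/7b
9) 927.835ms=3b +309.278ms=1b
Σ=4b of 4 (194bpm 2/4) — PASS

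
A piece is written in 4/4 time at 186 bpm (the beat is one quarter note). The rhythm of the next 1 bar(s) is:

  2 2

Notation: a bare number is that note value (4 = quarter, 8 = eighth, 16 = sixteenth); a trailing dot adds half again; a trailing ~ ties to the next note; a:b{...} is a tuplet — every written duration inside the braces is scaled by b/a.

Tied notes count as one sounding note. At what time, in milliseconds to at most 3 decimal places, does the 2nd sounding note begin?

note 2 onset = 2b = 645.161ms

1. 0.0ms @ 0 + 645.161ms (2)
2. 645.161ms @ 2 + 645.161ms (2)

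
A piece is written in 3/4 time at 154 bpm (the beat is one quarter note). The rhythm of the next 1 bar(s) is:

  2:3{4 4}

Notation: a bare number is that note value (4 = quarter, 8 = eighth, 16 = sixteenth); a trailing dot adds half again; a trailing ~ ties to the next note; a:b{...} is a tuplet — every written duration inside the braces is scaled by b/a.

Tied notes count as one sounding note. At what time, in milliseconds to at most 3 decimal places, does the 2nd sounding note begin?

1. 0.0ms @ 0 + 584.416ms (3/2)
2. 584.416ms @ 3/2 + 584.416ms (3/2)

note 2 onset = 3/2b = 584.416ms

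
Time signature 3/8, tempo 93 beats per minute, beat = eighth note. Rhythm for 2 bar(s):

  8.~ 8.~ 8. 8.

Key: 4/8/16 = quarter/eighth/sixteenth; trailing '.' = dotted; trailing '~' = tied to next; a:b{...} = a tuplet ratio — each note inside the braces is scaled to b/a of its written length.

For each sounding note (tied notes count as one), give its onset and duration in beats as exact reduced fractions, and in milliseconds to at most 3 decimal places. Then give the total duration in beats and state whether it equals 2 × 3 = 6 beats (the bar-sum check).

1) 0.0ms=0b +2903.226ms=9/2b
2) 2903.226ms=9/2b +967.742ms=3/2b
Σ=6b of 6 (93bpm 3/8) — PASS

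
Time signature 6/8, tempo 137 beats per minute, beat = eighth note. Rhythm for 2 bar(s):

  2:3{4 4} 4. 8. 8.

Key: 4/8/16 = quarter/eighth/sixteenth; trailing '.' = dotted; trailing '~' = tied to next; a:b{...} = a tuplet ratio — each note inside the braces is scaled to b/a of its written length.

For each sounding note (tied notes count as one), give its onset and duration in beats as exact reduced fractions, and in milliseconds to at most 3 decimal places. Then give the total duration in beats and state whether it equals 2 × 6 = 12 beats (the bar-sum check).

1) 0.0ms=0b +1313.869ms=3b
2) 1313.869ms=3b +1313.869ms=3b
3) 2627.737ms=6b +1313.869ms=3b
4) 3941.606ms=9b +656.934ms=3/2b
5) 4598.54ms=21/2b +656.934ms=3/2b
Σ=12b of 12 (137bpm 6/8) — PASS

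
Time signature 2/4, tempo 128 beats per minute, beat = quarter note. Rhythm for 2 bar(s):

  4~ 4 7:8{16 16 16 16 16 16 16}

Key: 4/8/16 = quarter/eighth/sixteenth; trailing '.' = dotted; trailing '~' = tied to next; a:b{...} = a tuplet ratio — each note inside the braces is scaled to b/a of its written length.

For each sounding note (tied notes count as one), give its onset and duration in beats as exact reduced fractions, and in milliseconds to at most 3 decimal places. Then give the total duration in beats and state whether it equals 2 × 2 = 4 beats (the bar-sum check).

1) 0.0ms=0b +937.5ms=2b
2) 937.5ms=2b +133.929ms=2/7b
3) 1071.429ms=16/7b +133.929ms=2/7b
4) 1205.357ms=18/7b +133.929ms=2/7b
5) 1339.286ms=20/7b +133.929ms=2/7b
6) 1473.214ms=22/7b +133.929ms=2/7b
7) 1607.143ms=24/7b +133.929ms=2/7b
8) 1741.071ms=26/7b +133.929ms=2/7b
Σ=4b of 4 (128bpm 2/4) — PASS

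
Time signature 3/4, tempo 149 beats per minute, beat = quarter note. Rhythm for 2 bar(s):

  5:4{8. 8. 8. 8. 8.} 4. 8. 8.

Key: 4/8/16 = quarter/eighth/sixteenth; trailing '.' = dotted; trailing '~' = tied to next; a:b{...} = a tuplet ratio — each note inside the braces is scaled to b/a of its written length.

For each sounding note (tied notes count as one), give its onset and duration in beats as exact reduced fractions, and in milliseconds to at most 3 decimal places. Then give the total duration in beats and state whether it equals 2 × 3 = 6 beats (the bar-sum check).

1) 0.0ms=0b +241.611ms=3/5b
2) 241.611ms=3/5b +241.611ms=3/5b
3) 483.221ms=6/5b +241.611ms=3/5b
4) 724.832ms=9/5b +241.611ms=3/5b
5) 966.443ms=12/5b +241.611ms=3/5b
6) 1208.054ms=3b +604.027ms=3/2b
7) 1812.081ms=9/2b +302.013ms=3/4b
8) 2114.094ms=21/4b +302.013ms=3/4b
Σ=6b of 6 (149bpm 3/4) — PASS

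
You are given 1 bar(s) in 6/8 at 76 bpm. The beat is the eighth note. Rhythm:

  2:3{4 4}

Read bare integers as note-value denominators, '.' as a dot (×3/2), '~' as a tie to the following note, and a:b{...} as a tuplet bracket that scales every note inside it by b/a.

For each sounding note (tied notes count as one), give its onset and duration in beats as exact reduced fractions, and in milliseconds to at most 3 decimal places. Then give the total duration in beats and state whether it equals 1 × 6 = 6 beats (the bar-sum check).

1) 0.0ms=0b +2368.421ms=3b
2) 2368.421ms=3b +2368.421ms=3b
Σ=6b of 6 (76bpm 6/8) — PASS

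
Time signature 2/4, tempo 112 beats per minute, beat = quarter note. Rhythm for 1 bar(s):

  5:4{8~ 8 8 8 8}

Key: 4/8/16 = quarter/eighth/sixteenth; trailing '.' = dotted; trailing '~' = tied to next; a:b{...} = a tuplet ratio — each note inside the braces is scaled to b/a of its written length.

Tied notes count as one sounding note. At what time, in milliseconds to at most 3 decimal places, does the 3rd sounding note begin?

note 3 onset = 6/5b = 642.857ms

1. 0.0ms @ 0 + 428.571ms (4/5)
2. 428.571ms @ 4/5 + 214.286ms (2/5)
3. 642.857ms @ 6/5 + 214.286ms (2/5)
4. 857.143ms @ 8/5 + 214.286ms (2/5)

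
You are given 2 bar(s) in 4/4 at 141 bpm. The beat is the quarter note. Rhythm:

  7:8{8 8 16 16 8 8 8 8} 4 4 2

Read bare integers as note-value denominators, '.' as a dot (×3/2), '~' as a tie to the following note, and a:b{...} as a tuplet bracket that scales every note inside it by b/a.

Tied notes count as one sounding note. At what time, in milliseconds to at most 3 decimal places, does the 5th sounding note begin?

1. 0.0ms @ 0 + 243.161ms (4/7)
2. 243.161ms @ 4/7 + 243.161ms (4/7)
3. 486.322ms @ 8/7 + 121.581ms (2/7)
4. 607.903ms @ 10/7 + 121.581ms (2/7)
5. 729.483ms @ 12/7 + 243.161ms (4/7)
6. 972.644ms @ 16/7 + 243.161ms (4/7)
7. 1215.805ms @ 20/7 + 243.161ms (4/7)
8. 1458.967ms @ 24/7 + 243.161ms (4/7)
9. 1702.128ms @ 4 + 425.532ms (1)
10. 2127.66ms @ 5 + 425.532ms (1)
11. 2553.191ms @ 6 + 851.064ms (2)

note 5 onset = 12/7b = 729.483ms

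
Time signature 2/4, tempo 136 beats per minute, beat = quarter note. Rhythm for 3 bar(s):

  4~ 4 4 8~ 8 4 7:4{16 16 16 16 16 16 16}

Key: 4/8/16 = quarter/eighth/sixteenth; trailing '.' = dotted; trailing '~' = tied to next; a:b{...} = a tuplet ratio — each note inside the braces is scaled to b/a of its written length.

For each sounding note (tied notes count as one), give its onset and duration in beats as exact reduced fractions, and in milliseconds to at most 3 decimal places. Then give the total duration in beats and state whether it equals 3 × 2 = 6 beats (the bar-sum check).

1) 0.0ms=0b +882.353ms=2b
2) 882.353ms=2b +441.176ms=1b
3) 1323.529ms=3b +441.176ms=1b
4) 1764.706ms=4b +441.176ms=1b
5) 2205.882ms=5b +63.025ms=1/7b
6) 2268.908ms=36/7b +63.025ms=1/7b
7) 2331.933ms=37/7b +63.025ms=1/7b
8) 2394.958ms=38/7b +63.025ms=1/7b
9) 2457.983ms=39/7b +63.025ms=1/7b
10) 2521.008ms=40/7b +63.025ms=1/7b
11) 2584.034ms=41/7b +63.025ms=1/7b
Σ=6b of 6 (136bpm 2/4) — PASS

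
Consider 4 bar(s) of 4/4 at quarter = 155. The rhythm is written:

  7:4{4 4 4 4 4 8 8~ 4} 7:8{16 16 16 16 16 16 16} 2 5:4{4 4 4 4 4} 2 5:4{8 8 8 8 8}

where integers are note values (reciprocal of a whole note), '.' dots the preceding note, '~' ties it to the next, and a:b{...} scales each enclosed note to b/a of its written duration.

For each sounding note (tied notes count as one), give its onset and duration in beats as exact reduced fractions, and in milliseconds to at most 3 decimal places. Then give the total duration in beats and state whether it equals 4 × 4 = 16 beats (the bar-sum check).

1) 0.0ms=0b +221.198ms=4/7b
2) 221.198ms=4/7b +221.198ms=4/7b
3) 442.396ms=8/7b +221.198ms=4/7b
4) 663.594ms=12/7b +221.198ms=4/7b
5) 884.793ms=16/7b +221.198ms=4/7b
6) 1105.991ms=20/7b +110.599ms=2/7b
7) 1216.59ms=22/7b +331.797ms=6/7b
8) 1548.387ms=4b +110.599ms=2/7b
9) 1658.986ms=30/7b +110.599ms=2/7b
10) 1769.585ms=32/7b +110.599ms=2/7b
11) 1880.184ms=34/7b +110.599ms=2/7b
12) 1990.783ms=36/7b +110.599ms=2/7b
13) 2101.382ms=38/7b +110.599ms=2/7b
14) 2211.982ms=40/7b +110.599ms=2/7b
15) 2322.581ms=6b +774.194ms=2b
16) 3096.774ms=8b +309.677ms=4/5b
17) 3406.452ms=44/5b +309.677ms=4/5b
18) 3716.129ms=48/5b +309.677ms=4/5b
19) 4025.806ms=52/5b +309.677ms=4/5b
20) 4335.484ms=56/5b +309.677ms=4/5b
21) 4645.161ms=12b +774.194ms=2b
22) 5419.355ms=14b +154.839ms=2/5b
23) 5574.194ms=72/5b +154.839ms=2/5b
24) 5729.032ms=74/5b +154.839ms=2/5b
25) 5883.871ms=76/5b +154.839ms=2/5b
26) 6038.71ms=78/5b +154.839ms=2/5b
Σ=16b of 16 (155bpm 4/4) — PASS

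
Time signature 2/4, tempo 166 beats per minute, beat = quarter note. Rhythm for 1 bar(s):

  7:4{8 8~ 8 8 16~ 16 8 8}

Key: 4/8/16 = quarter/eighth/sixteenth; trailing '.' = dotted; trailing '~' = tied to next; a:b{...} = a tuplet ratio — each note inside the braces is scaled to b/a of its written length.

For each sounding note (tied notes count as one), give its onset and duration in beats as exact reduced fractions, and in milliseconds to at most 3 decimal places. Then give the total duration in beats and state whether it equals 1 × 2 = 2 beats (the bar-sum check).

1) 0.0ms=0b +103.27ms=2/7b
2) 103.27ms=2/7b +206.54ms=4/7b
3) 309.811ms=6/7b +103.27ms=2/7b
4) 413.081ms=8/7b +103.27ms=2/7b
5) 516.351ms=10/7b +103.27ms=2/7b
6) 619.621ms=12/7b +103.27ms=2/7b
Σ=2b of 2 (166bpm 2/4) — PASS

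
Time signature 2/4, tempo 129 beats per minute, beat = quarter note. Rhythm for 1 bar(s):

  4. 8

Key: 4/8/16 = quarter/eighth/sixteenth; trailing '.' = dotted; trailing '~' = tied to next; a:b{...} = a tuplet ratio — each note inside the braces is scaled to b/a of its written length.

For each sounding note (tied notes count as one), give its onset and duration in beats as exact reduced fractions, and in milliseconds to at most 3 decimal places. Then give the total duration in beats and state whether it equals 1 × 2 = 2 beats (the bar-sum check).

1) 0.0ms=0b +697.674ms=3/2b
2) 697.674ms=3/2b +232.558ms=1/2b
Σ=2b of 2 (129bpm 2/4) — PASS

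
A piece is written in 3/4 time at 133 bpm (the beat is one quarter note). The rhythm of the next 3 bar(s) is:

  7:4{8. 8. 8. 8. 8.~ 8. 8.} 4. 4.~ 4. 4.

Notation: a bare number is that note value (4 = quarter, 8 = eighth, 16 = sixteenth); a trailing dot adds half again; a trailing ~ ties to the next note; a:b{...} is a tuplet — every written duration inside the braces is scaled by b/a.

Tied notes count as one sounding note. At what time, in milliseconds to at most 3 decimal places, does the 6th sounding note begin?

note 6 onset = 18/7b = 1160.043ms

1. 0.0ms @ 0 + 193.34ms (3/7)
2. 193.34ms @ 3/7 + 193.34ms (3/7)
3. 386.681ms @ 6/7 + 193.34ms (3/7)
4. 580.021ms @ 9/7 + 193.34ms (3/7)
5. 773.362ms @ 12/7 + 386.681ms (6/7)
6. 1160.043ms @ 18/7 + 193.34ms (3/7)
7. 1353.383ms @ 3 + 676.692ms (3/2)
8. 2030.075ms @ 9/2 + 1353.383ms (3)
9. 3383.459ms @ 15/2 + 676.692ms (3/2)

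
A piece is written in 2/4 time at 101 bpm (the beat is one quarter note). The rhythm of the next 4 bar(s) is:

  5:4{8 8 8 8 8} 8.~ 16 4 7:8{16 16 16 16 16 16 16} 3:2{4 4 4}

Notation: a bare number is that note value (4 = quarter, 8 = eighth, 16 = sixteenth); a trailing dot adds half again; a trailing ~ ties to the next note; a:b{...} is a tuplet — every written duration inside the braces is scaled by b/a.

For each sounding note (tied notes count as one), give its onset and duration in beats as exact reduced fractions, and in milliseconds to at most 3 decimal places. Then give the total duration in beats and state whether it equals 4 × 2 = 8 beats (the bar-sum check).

1) 0.0ms=0b +237.624ms=2/5b
2) 237.624ms=2/5b +237.624ms=2/5b
3) 475.248ms=4/5b +237.624ms=2/5b
4) 712.871ms=6/5b +237.624ms=2/5b
5) 950.495ms=8/5b +237.624ms=2/5b
6) 1188.119ms=2b +594.059ms=1b
7) 1782.178ms=3b +594.059ms=1b
8) 2376.238ms=4b +169.731ms=2/7b
9) 2545.969ms=30/7b +169.731ms=2/7b
10) 2715.7ms=32/7b +169.731ms=2/7b
11) 2885.431ms=34/7b +169.731ms=2/7b
12) 3055.163ms=36/7b +169.731ms=2/7b
13) 3224.894ms=38/7b +169.731ms=2/7b
14) 3394.625ms=40/7b +169.731ms=2/7b
15) 3564.356ms=6b +396.04ms=2/3b
16) 3960.396ms=20/3b +396.04ms=2/3b
17) 4356.436ms=22/3b +396.04ms=2/3b
Σ=8b of 8 (101bpm 2/4) — PASS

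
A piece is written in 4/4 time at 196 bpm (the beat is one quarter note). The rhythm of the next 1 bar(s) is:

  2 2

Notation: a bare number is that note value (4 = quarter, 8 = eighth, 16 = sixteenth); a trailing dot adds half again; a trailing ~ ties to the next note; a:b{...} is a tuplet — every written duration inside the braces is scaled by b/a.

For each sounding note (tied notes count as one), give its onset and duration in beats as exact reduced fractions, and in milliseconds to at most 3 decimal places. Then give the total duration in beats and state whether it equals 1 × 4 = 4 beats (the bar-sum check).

1) 0.0ms=0b +612.245ms=2b
2) 612.245ms=2b +612.245ms=2b
Σ=4b of 4 (196bpm 4/4) — PASS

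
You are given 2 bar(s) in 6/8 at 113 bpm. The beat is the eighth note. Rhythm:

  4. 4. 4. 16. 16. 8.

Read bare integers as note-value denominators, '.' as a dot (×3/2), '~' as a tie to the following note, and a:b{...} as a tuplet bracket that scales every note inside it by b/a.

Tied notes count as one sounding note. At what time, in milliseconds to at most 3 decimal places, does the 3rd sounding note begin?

1. 0.0ms @ 0 + 1592.92ms (3)
2. 1592.92ms @ 3 + 1592.92ms (3)
3. 3185.841ms @ 6 + 1592.92ms (3)
4. 4778.761ms @ 9 + 398.23ms (3/4)
5. 5176.991ms @ 39/4 + 398.23ms (3/4)
6. 5575.221ms @ 21/2 + 796.46ms (3/2)

note 3 onset = 6b = 3185.841ms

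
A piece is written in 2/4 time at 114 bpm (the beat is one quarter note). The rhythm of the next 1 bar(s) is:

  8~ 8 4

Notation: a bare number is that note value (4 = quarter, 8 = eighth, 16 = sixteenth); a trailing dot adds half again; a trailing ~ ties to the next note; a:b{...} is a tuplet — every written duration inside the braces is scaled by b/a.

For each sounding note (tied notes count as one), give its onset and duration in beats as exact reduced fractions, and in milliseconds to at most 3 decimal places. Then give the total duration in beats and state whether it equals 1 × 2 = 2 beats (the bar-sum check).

1) 0.0ms=0b +526.316ms=1b
2) 526.316ms=1b +526.316ms=1b
Σ=2b of 2 (114bpm 2/4) — PASS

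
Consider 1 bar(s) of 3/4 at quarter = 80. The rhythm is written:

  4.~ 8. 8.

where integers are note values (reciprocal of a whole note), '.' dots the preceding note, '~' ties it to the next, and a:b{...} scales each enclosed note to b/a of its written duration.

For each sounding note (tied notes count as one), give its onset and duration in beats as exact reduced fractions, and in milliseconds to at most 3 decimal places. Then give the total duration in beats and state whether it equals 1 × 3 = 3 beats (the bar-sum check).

1) 0.0ms=0b +1687.5ms=9/4b
2) 1687.5ms=9/4b +562.5ms=3/4b
Σ=3b of 3 (80bpm 3/4) — PASS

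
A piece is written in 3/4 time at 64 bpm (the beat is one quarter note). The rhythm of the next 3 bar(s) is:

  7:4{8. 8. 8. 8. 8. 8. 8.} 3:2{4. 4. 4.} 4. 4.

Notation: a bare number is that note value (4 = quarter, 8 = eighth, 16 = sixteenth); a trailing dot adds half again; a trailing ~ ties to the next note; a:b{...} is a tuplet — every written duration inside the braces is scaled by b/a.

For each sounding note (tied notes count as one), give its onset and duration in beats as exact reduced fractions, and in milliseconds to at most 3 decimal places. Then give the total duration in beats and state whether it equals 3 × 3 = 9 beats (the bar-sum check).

1) 0.0ms=0b +401.786ms=3/7b
2) 401.786ms=3/7b +401.786ms=3/7b
3) 803.571ms=6/7b +401.786ms=3/7b
4) 1205.357ms=9/7b +401.786ms=3/7b
5) 1607.143ms=12/7b +401.786ms=3/7b
6) 2008.929ms=15/7b +401.786ms=3/7b
7) 2410.714ms=18/7b +401.786ms=3/7b
8) 2812.5ms=3b +937.5ms=1b
9) 3750.0ms=4b +937.5ms=1b
10) 4687.5ms=5b +937.5ms=1b
11) 5625.0ms=6b +1406.25ms=3/2b
12) 7031.25ms=15/2b +1406.25ms=3/2b
Σ=9b of 9 (64bpm 3/4) — PASS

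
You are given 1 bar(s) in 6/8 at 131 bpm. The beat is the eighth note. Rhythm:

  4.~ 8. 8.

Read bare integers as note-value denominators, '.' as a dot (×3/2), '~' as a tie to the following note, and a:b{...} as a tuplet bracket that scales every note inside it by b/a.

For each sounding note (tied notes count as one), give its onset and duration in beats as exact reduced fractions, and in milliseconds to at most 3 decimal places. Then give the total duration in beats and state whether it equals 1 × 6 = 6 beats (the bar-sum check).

1) 0.0ms=0b +2061.069ms=9/2b
2) 2061.069ms=9/2b +687.023ms=3/2b
Σ=6b of 6 (131bpm 6/8) — PASS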